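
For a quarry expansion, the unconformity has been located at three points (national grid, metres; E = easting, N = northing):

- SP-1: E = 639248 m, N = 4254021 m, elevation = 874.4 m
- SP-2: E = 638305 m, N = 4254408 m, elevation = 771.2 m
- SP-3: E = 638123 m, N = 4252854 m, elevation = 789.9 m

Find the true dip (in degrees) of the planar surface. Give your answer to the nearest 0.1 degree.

5.9°

Two edge vectors: SP-1→SP-2 = (-943, 387, -103.2), SP-1→SP-3 = (-1125, -1167, -84.5).
Normal n = (SP-1→SP-2) × (SP-1→SP-3) = (-153135.9, 36416.5, 1535856).
So ∂z/∂E = −n_x/n_z = 0.09971 and ∂z/∂N = −n_y/n_z = −0.02371.
Gradient magnitude |∇z| = √(a² + b²) = √(0.00994 + 0.00056) = 0.10249.
True dip = arctan(0.10249) = 5.9°, dipping toward WNW (azimuth ≈ 283°).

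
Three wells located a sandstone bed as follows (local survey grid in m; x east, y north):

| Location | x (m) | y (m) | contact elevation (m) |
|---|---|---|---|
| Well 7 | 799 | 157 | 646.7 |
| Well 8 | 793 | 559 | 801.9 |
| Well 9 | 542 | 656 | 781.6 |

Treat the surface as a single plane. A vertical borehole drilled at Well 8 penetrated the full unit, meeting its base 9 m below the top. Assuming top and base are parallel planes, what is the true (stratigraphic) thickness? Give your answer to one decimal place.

8.2 m

Let the plane be z = a·x + b·y + c.
Well 8−Well 7: −6a + 402b = 155.2;  Well 9−Well 7: −257a + 499b = 134.9.
Solving gives a = 0.23141, b = 0.38952.
|∇z| = √(a²+b²) = 0.45308, so dip δ = arctan(0.45308) = 24.37°.
True thickness = vertical thickness × cos δ = 9 × cos 24.37° = 8.2 m.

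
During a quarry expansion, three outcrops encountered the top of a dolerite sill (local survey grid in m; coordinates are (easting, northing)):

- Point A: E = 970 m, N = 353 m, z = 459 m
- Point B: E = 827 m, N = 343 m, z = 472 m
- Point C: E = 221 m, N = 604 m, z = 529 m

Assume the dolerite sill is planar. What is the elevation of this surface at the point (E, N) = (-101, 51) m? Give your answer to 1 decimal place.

554.9 m

Two edge vectors: Point A→Point B = (-143, -10, 13), Point A→Point C = (-749, 251, 70).
Normal n = (Point A→Point B) × (Point A→Point C) = (-3963, 273, -43383).
So ∂z/∂E = −n_x/n_z = −0.09135 and ∂z/∂N = −n_y/n_z = 0.00629.
Intercept c from Point A: 459 + 88.61 − 2.22 = 545.39.
At (-101, 51): z = 9.2 + 0.3 + 545.39 = 554.9 m.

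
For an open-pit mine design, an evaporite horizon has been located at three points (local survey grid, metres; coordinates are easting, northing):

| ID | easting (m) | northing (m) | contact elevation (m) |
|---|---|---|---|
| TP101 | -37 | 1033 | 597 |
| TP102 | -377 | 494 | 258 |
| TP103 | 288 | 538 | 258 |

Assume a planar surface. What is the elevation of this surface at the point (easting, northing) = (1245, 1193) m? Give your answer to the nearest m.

Let the plane be z = a·easting + b·northing + c.
TP102−TP101: −340a − 539b = −339;  TP103−TP101: 325a − 495b = −339.
Solving gives a = −0.04343, b = 0.65634.
Then c = 597 − a·-37 − b·1033 = −82.60.
At (1245, 1193): z = −54.1 + 783.0 − 82.60 = 646.3 m.

646 m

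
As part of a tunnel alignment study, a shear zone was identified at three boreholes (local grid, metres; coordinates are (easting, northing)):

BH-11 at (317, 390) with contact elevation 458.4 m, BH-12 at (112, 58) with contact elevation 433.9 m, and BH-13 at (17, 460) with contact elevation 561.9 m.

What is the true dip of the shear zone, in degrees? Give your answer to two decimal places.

Two edge vectors: BH-11→BH-12 = (-205, -332, -24.5), BH-11→BH-13 = (-300, 70, 103.5).
Normal n = (BH-11→BH-12) × (BH-11→BH-13) = (-32647, 28567.5, -113950).
So ∂z/∂E = −n_x/n_z = −0.28650 and ∂z/∂N = −n_y/n_z = 0.25070.
Gradient magnitude |∇z| = √(a² + b²) = √(0.08208 + 0.06285) = 0.38070.
True dip = arctan(0.38070) = 20.84°, dipping toward SE (azimuth ≈ 131°).

20.84°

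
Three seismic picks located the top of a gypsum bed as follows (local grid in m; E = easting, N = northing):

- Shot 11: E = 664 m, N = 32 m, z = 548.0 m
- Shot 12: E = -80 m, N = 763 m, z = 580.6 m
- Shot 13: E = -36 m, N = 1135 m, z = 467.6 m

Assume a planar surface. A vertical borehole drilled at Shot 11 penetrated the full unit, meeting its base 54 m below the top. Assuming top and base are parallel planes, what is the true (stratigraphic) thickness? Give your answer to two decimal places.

50.02 m

Two edge vectors: Shot 11→Shot 12 = (-744, 731, 32.6), Shot 11→Shot 13 = (-700, 1103, -80.4).
Normal n = (Shot 11→Shot 12) × (Shot 11→Shot 13) = (-94730.2, -82637.6, -308932).
So ∂z/∂E = −n_x/n_z = −0.30664 and ∂z/∂N = −n_y/n_z = −0.26749.
|∇z| = √(a²+b²) = 0.40692, so dip δ = arctan(0.40692) = 22.14°.
True thickness = vertical thickness × cos δ = 54 × cos 22.14° = 50.02 m.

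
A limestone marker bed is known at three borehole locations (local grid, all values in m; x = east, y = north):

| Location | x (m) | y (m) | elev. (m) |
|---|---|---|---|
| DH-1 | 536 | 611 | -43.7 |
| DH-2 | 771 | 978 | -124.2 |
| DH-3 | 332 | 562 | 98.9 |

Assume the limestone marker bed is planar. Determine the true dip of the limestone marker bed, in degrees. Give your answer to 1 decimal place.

39.0°

Two edge vectors: DH-1→DH-2 = (235, 367, -80.5), DH-1→DH-3 = (-204, -49, 142.6).
Normal n = (DH-1→DH-2) × (DH-1→DH-3) = (48389.7, -17089, 63353).
So ∂z/∂x = −n_x/n_z = −0.76381 and ∂z/∂y = −n_y/n_z = 0.26974.
Gradient magnitude |∇z| = √(a² + b²) = √(0.58341 + 0.07276) = 0.81004.
True dip = arctan(0.81004) = 39.0°, dipping toward ESE (azimuth ≈ 109°).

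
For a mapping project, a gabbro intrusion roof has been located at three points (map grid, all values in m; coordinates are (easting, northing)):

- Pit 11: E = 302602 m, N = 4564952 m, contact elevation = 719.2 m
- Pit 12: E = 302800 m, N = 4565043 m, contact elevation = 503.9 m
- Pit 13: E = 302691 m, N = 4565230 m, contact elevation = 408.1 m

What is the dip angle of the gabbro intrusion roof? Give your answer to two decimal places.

Let the plane be z = a·E + b·N + c.
Pit 12−Pit 11: 198a + 91b = −215.3;  Pit 13−Pit 11: 89a + 278b = −311.1.
Solving gives a = −0.67192, b = −0.90395.
Gradient magnitude |∇z| = √(a² + b²) = √(0.45148 + 0.81713) = 1.12633.
True dip = arctan(1.12633) = 48.40°, dipping toward NE (azimuth ≈ 037°).

48.40°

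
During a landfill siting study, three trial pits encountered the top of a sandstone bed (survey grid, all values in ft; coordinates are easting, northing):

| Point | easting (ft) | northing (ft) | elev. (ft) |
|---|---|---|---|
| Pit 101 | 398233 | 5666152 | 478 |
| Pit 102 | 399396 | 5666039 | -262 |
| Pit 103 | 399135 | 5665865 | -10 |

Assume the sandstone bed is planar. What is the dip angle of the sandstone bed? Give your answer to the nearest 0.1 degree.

Let the plane be z = a·easting + b·northing + c.
Pit 102−Pit 101: 1163a − 113b = −740;  Pit 103−Pit 101: 902a − 287b = −488.
Solving gives a = −0.67817, b = −0.43103.
Gradient magnitude |∇z| = √(a² + b²) = √(0.45991 + 0.18579) = 0.80355.
True dip = arctan(0.80355) = 38.8°, dipping toward ENE (azimuth ≈ 058°).

38.8°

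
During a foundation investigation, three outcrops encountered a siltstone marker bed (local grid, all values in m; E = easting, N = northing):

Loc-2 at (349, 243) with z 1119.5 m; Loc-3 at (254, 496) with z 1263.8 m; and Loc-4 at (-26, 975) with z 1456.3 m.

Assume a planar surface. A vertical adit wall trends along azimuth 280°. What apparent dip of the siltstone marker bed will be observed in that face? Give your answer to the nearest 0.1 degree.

Two edge vectors: Loc-2→Loc-3 = (-95, 253, 144.3), Loc-2→Loc-4 = (-375, 732, 336.8).
Normal n = (Loc-2→Loc-3) × (Loc-2→Loc-4) = (-20417.2, -22116.5, 25335).
So ∂z/∂E = −n_x/n_z = 0.80589 and ∂z/∂N = −n_y/n_z = 0.87296.
Unit vector along 280° is (sin 280°, cos 280°) = (-0.9848, 0.1736).
Slope in that direction = a·(-0.9848) + b·(0.1736) = −0.64206.
Apparent dip = arctan|0.64206| = 32.7° (true dip is 49.9°, so apparent ≤ true as expected).

32.7°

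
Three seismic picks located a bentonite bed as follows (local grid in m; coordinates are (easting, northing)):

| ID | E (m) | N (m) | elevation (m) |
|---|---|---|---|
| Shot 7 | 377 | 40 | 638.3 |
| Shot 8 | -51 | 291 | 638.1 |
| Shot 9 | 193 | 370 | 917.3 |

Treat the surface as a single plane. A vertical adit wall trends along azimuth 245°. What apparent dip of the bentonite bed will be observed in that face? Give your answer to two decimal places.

50.18°

Let the plane be z = a·E + b·N + c.
Shot 8−Shot 7: −428a + 251b = −0.2;  Shot 9−Shot 7: −184a + 330b = 279.
Solving gives a = 0.73741, b = 1.25662.
Unit vector along 245° is (sin 245°, cos 245°) = (-0.9063, -0.4226).
Slope in that direction = a·(-0.9063) + b·(-0.4226) = −1.19939.
Apparent dip = arctan|1.19939| = 50.18° (true dip is 55.5°, so apparent ≤ true as expected).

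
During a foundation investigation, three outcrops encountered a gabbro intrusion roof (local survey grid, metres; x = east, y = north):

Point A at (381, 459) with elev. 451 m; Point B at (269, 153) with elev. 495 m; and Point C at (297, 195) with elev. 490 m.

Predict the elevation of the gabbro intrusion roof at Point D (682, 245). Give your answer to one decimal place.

Let the plane be z = a·x + b·y + c.
Point B−Point A: −112a − 306b = 44;  Point C−Point A: −84a − 264b = 39.
Solving gives a = 0.08230, b = −0.17391.
Then c = 451 − a·381 − b·459 = 499.47.
At (682, 245): z = 56.1 − 42.6 + 499.47 = 513.0 m.

513.0 m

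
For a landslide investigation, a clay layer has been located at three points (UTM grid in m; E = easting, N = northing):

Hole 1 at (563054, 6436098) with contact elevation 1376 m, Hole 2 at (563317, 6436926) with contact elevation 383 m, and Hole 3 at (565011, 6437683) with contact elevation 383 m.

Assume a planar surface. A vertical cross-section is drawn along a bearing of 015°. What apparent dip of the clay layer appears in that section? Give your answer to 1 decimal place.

Let the plane be z = a·E + b·N + c.
Hole 2−Hole 1: 263a + 828b = −993;  Hole 3−Hole 1: 1957a + 1585b = −993.
Solving gives a = 0.62457, b = −1.39766.
Unit vector along 015° is (sin 15°, cos 15°) = (0.2588, 0.9659).
Slope in that direction = a·(0.2588) + b·(0.9659) = −1.18838.
Apparent dip = arctan|1.18838| = 49.9° (true dip is 56.8°, so apparent ≤ true as expected).

49.9°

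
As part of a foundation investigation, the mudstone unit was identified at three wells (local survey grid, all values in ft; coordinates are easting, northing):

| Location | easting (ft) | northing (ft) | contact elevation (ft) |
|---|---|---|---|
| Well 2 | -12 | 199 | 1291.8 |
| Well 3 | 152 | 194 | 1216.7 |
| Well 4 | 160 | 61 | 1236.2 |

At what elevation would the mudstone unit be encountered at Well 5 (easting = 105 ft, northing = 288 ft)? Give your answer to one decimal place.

1222.1 ft

Two edge vectors: Well 2→Well 3 = (164, -5, -75.1), Well 2→Well 4 = (172, -138, -55.6).
Normal n = (Well 2→Well 3) × (Well 2→Well 4) = (-10085.8, -3798.8, -21772).
So ∂z/∂easting = −n_x/n_z = −0.46325 and ∂z/∂northing = −n_y/n_z = −0.17448.
Intercept c from Well 2: 1291.8 − 5.56 + 34.72 = 1320.96.
At (105, 288): z = −48.6 − 50.3 + 1320.96 = 1222.1 ft.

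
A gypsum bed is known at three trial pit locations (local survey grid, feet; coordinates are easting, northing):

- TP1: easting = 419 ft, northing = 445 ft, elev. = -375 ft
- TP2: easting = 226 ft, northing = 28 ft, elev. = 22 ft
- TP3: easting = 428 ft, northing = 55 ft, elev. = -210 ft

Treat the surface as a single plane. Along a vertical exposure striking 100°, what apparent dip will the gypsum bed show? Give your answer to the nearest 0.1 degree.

44.8°

Let the plane be z = a·easting + b·northing + c.
TP2−TP1: −193a − 417b = 397;  TP3−TP1: 9a − 390b = 165.
Solving gives a = −1.08861, b = −0.44820.
Unit vector along 100° is (sin 100°, cos 100°) = (0.9848, -0.1736).
Slope in that direction = a·(0.9848) + b·(-0.1736) = −0.99424.
Apparent dip = arctan|0.99424| = 44.8° (true dip is 49.7°, so apparent ≤ true as expected).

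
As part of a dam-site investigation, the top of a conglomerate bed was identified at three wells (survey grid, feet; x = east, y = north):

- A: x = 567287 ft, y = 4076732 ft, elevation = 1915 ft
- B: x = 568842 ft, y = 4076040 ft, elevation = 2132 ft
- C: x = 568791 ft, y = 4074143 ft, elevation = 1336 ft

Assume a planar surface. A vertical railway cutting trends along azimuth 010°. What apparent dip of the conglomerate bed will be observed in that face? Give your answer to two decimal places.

24.73°

Let the plane be z = a·x + b·y + c.
B−A: 1555a − 692b = 217;  C−A: 1504a − 2589b = −579.
Solving gives a = 0.32243, b = 0.41094.
Unit vector along 010° is (sin 10°, cos 10°) = (0.1736, 0.9848).
Slope in that direction = a·(0.1736) + b·(0.9848) = 0.46069.
Apparent dip = arctan|0.46069| = 24.73° (true dip is 27.6°, so apparent ≤ true as expected).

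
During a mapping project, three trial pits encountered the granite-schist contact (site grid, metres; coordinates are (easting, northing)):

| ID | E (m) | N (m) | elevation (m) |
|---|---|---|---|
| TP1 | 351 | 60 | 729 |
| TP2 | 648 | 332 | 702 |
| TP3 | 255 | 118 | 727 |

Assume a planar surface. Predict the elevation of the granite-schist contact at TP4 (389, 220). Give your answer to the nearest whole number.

Let the plane be z = a·E + b·N + c.
TP2−TP1: 297a + 272b = −27;  TP3−TP1: −96a + 58b = −2.
Solving gives a = −0.02358, b = −0.07352.
Then c = 729 − a·351 − b·60 = 741.69.
At (389, 220): z = −9.2 − 16.2 + 741.69 = 716.3 m.

716 m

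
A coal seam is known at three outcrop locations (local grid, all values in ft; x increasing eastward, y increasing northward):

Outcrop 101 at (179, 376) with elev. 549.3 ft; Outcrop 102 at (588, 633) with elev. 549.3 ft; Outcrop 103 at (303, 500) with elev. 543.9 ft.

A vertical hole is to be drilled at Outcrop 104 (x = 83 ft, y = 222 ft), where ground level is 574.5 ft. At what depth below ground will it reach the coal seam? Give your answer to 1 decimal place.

Two edge vectors: Outcrop 101→Outcrop 102 = (409, 257, 0), Outcrop 101→Outcrop 103 = (124, 124, -5.4).
Normal n = (Outcrop 101→Outcrop 102) × (Outcrop 101→Outcrop 103) = (-1387.8, 2208.6, 18848).
So ∂z/∂x = −n_x/n_z = 0.07363 and ∂z/∂y = −n_y/n_z = −0.11718.
Intercept c from Outcrop 101: 549.3 − 13.18 + 44.06 = 580.18.
At (83, 222): z_contact = 6.11 − 26.01 + 580.18 = 560.28 ft.
Depth below ground = 574.5 − 560.28 = 14.2 ft.

14.2 ft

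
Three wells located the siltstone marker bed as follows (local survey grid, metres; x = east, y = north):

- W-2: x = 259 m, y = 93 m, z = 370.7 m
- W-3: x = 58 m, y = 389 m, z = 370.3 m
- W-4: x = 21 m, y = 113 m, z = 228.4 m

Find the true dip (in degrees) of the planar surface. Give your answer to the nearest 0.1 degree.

37.4°

Two edge vectors: W-2→W-3 = (-201, 296, -0.4), W-2→W-4 = (-238, 20, -142.3).
Normal n = (W-2→W-3) × (W-2→W-4) = (-42112.8, -28507.1, 66428).
So ∂z/∂x = −n_x/n_z = 0.63396 and ∂z/∂y = −n_y/n_z = 0.42914.
Gradient magnitude |∇z| = √(a² + b²) = √(0.40191 + 0.18416) = 0.76555.
True dip = arctan(0.76555) = 37.4°, dipping toward SW (azimuth ≈ 236°).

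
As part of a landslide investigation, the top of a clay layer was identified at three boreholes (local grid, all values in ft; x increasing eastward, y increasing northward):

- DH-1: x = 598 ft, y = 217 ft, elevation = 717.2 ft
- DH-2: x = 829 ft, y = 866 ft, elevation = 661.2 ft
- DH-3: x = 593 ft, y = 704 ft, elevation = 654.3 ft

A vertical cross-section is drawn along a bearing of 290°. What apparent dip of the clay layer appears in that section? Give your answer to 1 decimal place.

Let the plane be z = a·x + b·y + c.
DH-2−DH-1: 231a + 649b = −56;  DH-3−DH-1: −5a + 487b = −62.9.
Solving gives a = 0.11707, b = −0.12796.
Unit vector along 290° is (sin 290°, cos 290°) = (-0.9397, 0.3420).
Slope in that direction = a·(-0.9397) + b·(0.3420) = −0.15377.
Apparent dip = arctan|0.15377| = 8.7° (true dip is 9.8°, so apparent ≤ true as expected).

8.7°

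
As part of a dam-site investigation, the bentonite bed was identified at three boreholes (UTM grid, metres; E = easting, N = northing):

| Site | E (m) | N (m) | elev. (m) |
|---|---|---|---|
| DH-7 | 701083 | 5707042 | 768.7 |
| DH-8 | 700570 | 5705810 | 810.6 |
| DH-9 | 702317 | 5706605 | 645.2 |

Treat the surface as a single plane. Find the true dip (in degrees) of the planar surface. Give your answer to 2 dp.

5.59°

Let the plane be z = a·E + b·N + c.
DH-8−DH-7: −513a − 1232b = 41.9;  DH-9−DH-7: 1234a − 437b = −123.5.
Solving gives a = −0.09772, b = 0.00668.
Gradient magnitude |∇z| = √(a² + b²) = √(0.00955 + 0.00004) = 0.09794.
True dip = arctan(0.09794) = 5.59°, dipping toward E (azimuth ≈ 094°).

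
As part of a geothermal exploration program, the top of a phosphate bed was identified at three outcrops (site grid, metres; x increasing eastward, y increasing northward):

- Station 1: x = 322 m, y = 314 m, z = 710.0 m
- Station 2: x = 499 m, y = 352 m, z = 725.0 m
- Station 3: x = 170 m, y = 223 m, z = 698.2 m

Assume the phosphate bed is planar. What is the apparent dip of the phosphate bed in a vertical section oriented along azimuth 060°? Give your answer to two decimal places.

3.87°

Two edge vectors: Station 1→Station 2 = (177, 38, 15), Station 1→Station 3 = (-152, -91, -11.8).
Normal n = (Station 1→Station 2) × (Station 1→Station 3) = (916.6, -191.4, -10331).
So ∂z/∂x = −n_x/n_z = 0.08872 and ∂z/∂y = −n_y/n_z = −0.01853.
Unit vector along 060° is (sin 60°, cos 60°) = (0.8660, 0.5000).
Slope in that direction = a·(0.8660) + b·(0.5000) = 0.06757.
Apparent dip = arctan|0.06757| = 3.87° (true dip is 5.2°, so apparent ≤ true as expected).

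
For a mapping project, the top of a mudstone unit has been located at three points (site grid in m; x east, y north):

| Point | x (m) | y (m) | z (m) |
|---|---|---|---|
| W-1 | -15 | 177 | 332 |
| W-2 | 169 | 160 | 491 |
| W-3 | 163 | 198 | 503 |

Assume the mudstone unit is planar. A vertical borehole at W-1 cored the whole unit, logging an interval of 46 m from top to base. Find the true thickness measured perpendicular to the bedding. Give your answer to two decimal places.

Let the plane be z = a·x + b·y + c.
W-2−W-1: 184a − 17b = 159;  W-3−W-1: 178a + 21b = 171.
Solving gives a = 0.90653, b = 0.45893.
|∇z| = √(a²+b²) = 1.01608, so dip δ = arctan(1.01608) = 45.46°.
True thickness = vertical thickness × cos δ = 46 × cos 45.46° = 32.27 m.

32.27 m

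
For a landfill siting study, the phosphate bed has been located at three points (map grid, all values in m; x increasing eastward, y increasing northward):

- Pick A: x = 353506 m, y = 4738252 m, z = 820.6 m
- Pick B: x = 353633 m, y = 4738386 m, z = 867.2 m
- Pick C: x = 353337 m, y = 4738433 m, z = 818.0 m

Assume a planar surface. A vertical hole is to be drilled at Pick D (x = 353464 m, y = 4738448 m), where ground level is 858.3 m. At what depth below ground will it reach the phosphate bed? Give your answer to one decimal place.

13.4 m

Let the plane be z = a·x + b·y + c.
Pick B−Pick A: 127a + 134b = 46.6;  Pick C−Pick A: −169a + 181b = −2.6.
Solving gives a = 0.192470361, b = 0.165345255.
Then c = 820.6 − a·353506 − b·4738252 = −850666.31.
At (353464, 4738448): z_contact = 68031.34 + 783479.89 − 850666.31 = 844.92 m.
Depth below ground = 858.3 − 844.92 = 13.4 m.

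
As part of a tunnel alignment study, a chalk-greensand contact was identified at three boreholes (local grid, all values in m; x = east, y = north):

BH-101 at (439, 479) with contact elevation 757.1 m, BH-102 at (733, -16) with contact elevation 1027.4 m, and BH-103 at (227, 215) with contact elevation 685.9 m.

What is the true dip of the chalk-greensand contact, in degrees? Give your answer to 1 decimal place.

Let the plane be z = a·x + b·y + c.
BH-102−BH-101: 294a − 495b = 270.3;  BH-103−BH-101: −212a − 264b = −71.2.
Solving gives a = 0.58395, b = −0.19923.
Gradient magnitude |∇z| = √(a² + b²) = √(0.34100 + 0.03969) = 0.61700.
True dip = arctan(0.61700) = 31.7°, dipping toward WNW (azimuth ≈ 289°).

31.7°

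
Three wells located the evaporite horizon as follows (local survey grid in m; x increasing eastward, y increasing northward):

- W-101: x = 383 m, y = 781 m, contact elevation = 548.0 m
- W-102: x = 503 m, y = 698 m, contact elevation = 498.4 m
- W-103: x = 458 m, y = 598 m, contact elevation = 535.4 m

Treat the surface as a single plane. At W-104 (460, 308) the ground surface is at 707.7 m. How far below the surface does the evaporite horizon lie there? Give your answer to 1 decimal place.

Let the plane be z = a·x + b·y + c.
W-102−W-101: 120a − 83b = −49.6;  W-103−W-101: 75a − 183b = −12.6.
Solving gives a = −0.51039, b = −0.14032.
Then c = 548 − a·383 − b·781 = 853.07.
At (460, 308): z_contact = −234.78 − 43.22 + 853.07 = 575.07 m.
Depth below ground = 707.7 − 575.07 = 132.6 m.

132.6 m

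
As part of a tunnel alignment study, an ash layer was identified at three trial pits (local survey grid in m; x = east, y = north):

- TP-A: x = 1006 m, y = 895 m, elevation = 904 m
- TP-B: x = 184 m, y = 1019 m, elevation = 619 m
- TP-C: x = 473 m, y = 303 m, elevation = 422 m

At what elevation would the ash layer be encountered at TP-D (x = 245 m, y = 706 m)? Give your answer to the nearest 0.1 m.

505.9 m

Two edge vectors: TP-A→TP-B = (-822, 124, -285), TP-A→TP-C = (-533, -592, -482).
Normal n = (TP-A→TP-B) × (TP-A→TP-C) = (-228488, -244299, 552716).
So ∂z/∂x = −n_x/n_z = 0.413391 and ∂z/∂y = −n_y/n_z = 0.441997.
Intercept c from TP-A: 904 − 415.87 − 395.59 = 92.54.
At (245, 706): z = 101.3 + 312.1 + 92.54 = 505.9 m.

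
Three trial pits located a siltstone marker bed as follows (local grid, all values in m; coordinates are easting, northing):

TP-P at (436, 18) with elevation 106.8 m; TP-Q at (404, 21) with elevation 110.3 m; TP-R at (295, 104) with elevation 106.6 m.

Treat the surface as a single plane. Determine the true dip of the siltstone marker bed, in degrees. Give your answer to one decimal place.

14.1°

Two edge vectors: TP-P→TP-Q = (-32, 3, 3.5), TP-P→TP-R = (-141, 86, -0.2).
Normal n = (TP-P→TP-Q) × (TP-P→TP-R) = (-301.6, -499.9, -2329).
So ∂z/∂easting = −n_x/n_z = −0.12950 and ∂z/∂northing = −n_y/n_z = −0.21464.
Gradient magnitude |∇z| = √(a² + b²) = √(0.01677 + 0.04607) = 0.25068.
True dip = arctan(0.25068) = 14.1°, dipping toward NNE (azimuth ≈ 031°).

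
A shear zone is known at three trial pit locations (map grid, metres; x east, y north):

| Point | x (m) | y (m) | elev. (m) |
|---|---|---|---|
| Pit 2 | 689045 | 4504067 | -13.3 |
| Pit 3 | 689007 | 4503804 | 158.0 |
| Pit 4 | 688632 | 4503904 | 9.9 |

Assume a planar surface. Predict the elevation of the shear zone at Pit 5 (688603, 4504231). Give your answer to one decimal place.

-219.3 m

Let the plane be z = a·x + b·y + c.
Pit 3−Pit 2: −38a − 263b = 171.3;  Pit 4−Pit 2: −413a − 163b = 23.2.
Solving gives a = 0.213036856, b = −0.682111789.
Then c = -13.3 − a·689045 − b·4504067 = 2925471.92.
At (688603, 4504231): z = 146697.8 − 3072389.1 + 2925471.92 = -219.3 m.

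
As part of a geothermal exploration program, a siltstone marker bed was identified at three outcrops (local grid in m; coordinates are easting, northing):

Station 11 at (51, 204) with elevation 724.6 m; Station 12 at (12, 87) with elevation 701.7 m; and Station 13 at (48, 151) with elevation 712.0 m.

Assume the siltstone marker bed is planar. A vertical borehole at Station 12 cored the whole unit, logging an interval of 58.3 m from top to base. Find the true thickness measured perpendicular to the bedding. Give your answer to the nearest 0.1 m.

Let the plane be z = a·easting + b·northing + c.
Station 12−Station 11: −39a − 117b = −22.9;  Station 13−Station 11: −3a − 53b = −12.6.
Solving gives a = −0.15181, b = 0.24633.
|∇z| = √(a²+b²) = 0.28935, so dip δ = arctan(0.28935) = 16.14°.
True thickness = vertical thickness × cos δ = 58.3 × cos 16.14° = 56.0 m.

56.0 m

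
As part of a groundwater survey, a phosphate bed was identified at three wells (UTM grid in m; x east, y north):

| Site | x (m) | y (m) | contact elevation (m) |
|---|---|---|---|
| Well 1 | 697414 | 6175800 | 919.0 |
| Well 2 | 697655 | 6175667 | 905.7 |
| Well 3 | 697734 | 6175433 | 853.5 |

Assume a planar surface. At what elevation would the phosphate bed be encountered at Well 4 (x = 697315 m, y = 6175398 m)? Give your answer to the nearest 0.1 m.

Two edge vectors: Well 1→Well 2 = (241, -133, -13.3), Well 1→Well 3 = (320, -367, -65.5).
Normal n = (Well 1→Well 2) × (Well 1→Well 3) = (3830.4, 11529.5, -45887).
So ∂z/∂x = −n_x/n_z = 0.083474622 and ∂z/∂y = −n_y/n_z = 0.251258526.
Intercept c from Well 1: 919 − 58216.37 − 1551722.41 = −1609019.78.
At (697315, 6175398): z = 58208.1 + 1551621.4 − 1609019.78 = 809.7 m.

809.7 m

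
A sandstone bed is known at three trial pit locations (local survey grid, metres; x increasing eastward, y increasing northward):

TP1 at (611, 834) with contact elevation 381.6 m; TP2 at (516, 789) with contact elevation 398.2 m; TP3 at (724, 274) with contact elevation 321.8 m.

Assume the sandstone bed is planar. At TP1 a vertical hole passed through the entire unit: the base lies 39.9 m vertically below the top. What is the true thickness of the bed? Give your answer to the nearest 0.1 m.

Two edge vectors: TP1→TP2 = (-95, -45, 16.6), TP1→TP3 = (113, -560, -59.8).
Normal n = (TP1→TP2) × (TP1→TP3) = (11987, -3805.2, 58285).
So ∂z/∂x = −n_x/n_z = −0.20566 and ∂z/∂y = −n_y/n_z = 0.06529.
|∇z| = √(a²+b²) = 0.21578, so dip δ = arctan(0.21578) = 12.18°.
True thickness = vertical thickness × cos δ = 39.9 × cos 12.18° = 39.0 m.

39.0 m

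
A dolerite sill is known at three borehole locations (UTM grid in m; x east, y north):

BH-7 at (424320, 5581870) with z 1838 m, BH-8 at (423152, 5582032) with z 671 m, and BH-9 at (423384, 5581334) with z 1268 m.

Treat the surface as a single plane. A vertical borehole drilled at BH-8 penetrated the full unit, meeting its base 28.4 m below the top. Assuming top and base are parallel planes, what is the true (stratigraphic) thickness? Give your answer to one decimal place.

Let the plane be z = a·x + b·y + c.
BH-8−BH-7: −1168a + 162b = −1167;  BH-9−BH-7: −936a − 536b = −570.
Solving gives a = 0.92307, b = −0.54849.
|∇z| = √(a²+b²) = 1.07373, so dip δ = arctan(1.07373) = 47.04°.
True thickness = vertical thickness × cos δ = 28.4 × cos 47.04° = 19.4 m.

19.4 m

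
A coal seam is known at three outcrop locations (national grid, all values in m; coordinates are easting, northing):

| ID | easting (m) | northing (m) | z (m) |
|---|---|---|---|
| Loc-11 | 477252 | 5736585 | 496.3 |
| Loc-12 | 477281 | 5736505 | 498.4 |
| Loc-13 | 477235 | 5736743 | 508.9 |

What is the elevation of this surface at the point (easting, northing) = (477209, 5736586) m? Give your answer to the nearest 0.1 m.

Let the plane be z = a·easting + b·northing + c.
Loc-12−Loc-11: 29a − 80b = 2.1;  Loc-13−Loc-11: −17a + 158b = 12.6.
Solving gives a = 0.415828678, b = 0.124487896.
Then c = 496.3 − a·477252 − b·5736585 = −912094.16.
At (477209, 5736586): z = 198437.2 + 714135.5 − 912094.16 = 478.5 m.

478.5 m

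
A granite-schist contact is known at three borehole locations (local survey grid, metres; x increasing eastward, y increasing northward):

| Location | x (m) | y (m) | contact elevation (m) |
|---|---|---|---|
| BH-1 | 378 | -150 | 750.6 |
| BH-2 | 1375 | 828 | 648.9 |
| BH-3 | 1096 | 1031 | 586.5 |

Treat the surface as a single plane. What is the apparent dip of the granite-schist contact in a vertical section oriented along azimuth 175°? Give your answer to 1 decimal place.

11.2°

Let the plane be z = a·x + b·y + c.
BH-2−BH-1: 997a + 978b = −101.7;  BH-3−BH-1: 718a + 1181b = −164.1.
Solving gives a = 0.08497, b = −0.19061.
Unit vector along 175° is (sin 175°, cos 175°) = (0.0872, -0.9962).
Slope in that direction = a·(0.0872) + b·(-0.9962) = 0.19729.
Apparent dip = arctan|0.19729| = 11.2° (true dip is 11.8°, so apparent ≤ true as expected).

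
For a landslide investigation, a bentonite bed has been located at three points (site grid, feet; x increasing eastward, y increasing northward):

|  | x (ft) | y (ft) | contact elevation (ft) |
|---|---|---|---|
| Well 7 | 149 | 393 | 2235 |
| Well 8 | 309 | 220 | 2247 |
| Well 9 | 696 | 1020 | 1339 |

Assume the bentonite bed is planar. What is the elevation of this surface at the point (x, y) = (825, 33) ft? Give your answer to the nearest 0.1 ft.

2000.4 ft

Let the plane be z = a·x + b·y + c.
Well 8−Well 7: 160a − 173b = 12;  Well 9−Well 7: 547a + 627b = −896.
Solving gives a = −0.756518, b = −0.769034.
Then c = 2235 − a·149 − b·393 = 2649.95.
At (825, 33): z = −624.1 − 25.4 + 2649.95 = 2000.4 ft.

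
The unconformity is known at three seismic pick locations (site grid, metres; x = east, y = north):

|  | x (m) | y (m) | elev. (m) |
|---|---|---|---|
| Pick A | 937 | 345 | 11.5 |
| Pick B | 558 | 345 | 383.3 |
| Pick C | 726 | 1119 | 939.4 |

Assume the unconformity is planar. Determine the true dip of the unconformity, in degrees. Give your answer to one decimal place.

Two edge vectors: Pick A→Pick B = (-379, 0, 371.8), Pick A→Pick C = (-211, 774, 927.9).
Normal n = (Pick A→Pick B) × (Pick A→Pick C) = (-287773.2, 273224.3, -293346).
So ∂z/∂x = −n_x/n_z = −0.98100 and ∂z/∂y = −n_y/n_z = 0.93141.
Gradient magnitude |∇z| = √(a² + b²) = √(0.96237 + 0.86752) = 1.35273.
True dip = arctan(1.35273) = 53.5°, dipping toward SE (azimuth ≈ 134°).

53.5°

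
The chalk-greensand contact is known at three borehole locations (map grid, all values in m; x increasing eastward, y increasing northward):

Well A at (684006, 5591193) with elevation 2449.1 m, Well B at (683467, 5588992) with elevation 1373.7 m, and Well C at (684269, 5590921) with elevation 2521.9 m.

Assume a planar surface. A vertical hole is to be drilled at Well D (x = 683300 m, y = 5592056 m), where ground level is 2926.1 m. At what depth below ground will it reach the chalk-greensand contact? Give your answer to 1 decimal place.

627.8 m

Let the plane be z = a·x + b·y + c.
Well B−Well A: −539a − 2201b = −1075.4;  Well C−Well A: 263a − 272b = 72.8.
Solving gives a = 0.624065745, b = 0.335769452.
Then c = 2449.1 − a·684006 − b·5591193 = −2301767.42.
At (683300, 5592056): z_contact = 426424.12 + 1877641.58 − 2301767.42 = 2298.28 m.
Depth below ground = 2926.1 − 2298.28 = 627.8 m.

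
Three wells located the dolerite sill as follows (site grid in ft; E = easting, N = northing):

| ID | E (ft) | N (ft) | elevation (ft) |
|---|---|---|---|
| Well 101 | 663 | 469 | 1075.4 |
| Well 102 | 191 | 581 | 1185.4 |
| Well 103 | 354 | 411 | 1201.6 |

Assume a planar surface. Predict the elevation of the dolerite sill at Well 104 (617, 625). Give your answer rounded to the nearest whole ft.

Two edge vectors: Well 101→Well 102 = (-472, 112, 110), Well 101→Well 103 = (-309, -58, 126.2).
Normal n = (Well 101→Well 102) × (Well 101→Well 103) = (20514.4, 25576.4, 61984).
So ∂z/∂E = −n_x/n_z = −0.33096 and ∂z/∂N = −n_y/n_z = −0.41263.
Intercept c from Well 101: 1075.4 + 219.43 + 193.52 = 1488.35.
At (617, 625): z = −204.2 − 257.9 + 1488.35 = 1026.3 ft.

1026 ft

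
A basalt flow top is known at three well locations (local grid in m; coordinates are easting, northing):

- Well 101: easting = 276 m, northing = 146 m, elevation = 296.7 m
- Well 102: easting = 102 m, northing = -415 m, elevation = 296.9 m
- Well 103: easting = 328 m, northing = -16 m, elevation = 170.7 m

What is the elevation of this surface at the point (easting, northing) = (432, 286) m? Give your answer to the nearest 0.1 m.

157.9 m

Two edge vectors: Well 101→Well 102 = (-174, -561, 0.2), Well 101→Well 103 = (52, -162, -126).
Normal n = (Well 101→Well 102) × (Well 101→Well 103) = (70718.4, -21913.6, 57360).
So ∂z/∂easting = −n_x/n_z = −1.23289 and ∂z/∂northing = −n_y/n_z = 0.38204.
Intercept c from Well 101: 296.7 + 340.28 − 55.78 = 581.20.
At (432, 286): z = −532.6 + 109.3 + 581.20 = 157.9 m.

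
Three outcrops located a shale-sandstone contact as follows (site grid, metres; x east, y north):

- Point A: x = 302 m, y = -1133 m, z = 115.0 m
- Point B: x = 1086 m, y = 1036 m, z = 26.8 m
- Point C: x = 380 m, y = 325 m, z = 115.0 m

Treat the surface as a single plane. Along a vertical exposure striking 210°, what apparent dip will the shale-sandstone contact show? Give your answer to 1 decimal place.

3.4°

Two edge vectors: Point A→Point B = (784, 2169, -88.2), Point A→Point C = (78, 1458, 0).
Normal n = (Point A→Point B) × (Point A→Point C) = (128595.6, -6879.6, 973890).
So ∂z/∂x = −n_x/n_z = −0.13204 and ∂z/∂y = −n_y/n_z = 0.00706.
Unit vector along 210° is (sin 210°, cos 210°) = (-0.5000, -0.8660).
Slope in that direction = a·(-0.5000) + b·(-0.8660) = 0.05990.
Apparent dip = arctan|0.05990| = 3.4° (true dip is 7.5°, so apparent ≤ true as expected).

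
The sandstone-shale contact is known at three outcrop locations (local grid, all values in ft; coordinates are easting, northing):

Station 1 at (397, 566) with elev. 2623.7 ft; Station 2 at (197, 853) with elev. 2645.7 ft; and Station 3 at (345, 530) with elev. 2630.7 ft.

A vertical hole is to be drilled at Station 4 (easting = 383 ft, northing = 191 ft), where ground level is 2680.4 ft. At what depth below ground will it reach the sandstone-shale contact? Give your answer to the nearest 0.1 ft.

50.6 ft

Let the plane be z = a·easting + b·northing + c.
Station 2−Station 1: −200a + 287b = 22;  Station 3−Station 1: −52a − 36b = 7.
Solving gives a = −0.12660, b = −0.01157.
Then c = 2623.7 − a·397 − b·566 = 2680.51.
At (383, 191): z_contact = −48.49 − 2.21 + 2680.51 = 2629.81 ft.
Depth below ground = 2680.4 − 2629.81 = 50.6 ft.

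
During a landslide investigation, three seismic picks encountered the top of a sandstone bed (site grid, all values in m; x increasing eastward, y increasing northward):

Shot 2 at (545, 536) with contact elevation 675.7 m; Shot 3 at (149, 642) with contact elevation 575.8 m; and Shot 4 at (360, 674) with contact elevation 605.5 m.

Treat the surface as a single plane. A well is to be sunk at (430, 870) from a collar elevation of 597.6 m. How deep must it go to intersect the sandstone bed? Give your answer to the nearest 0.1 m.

Let the plane be z = a·x + b·y + c.
Shot 3−Shot 2: −396a + 106b = −99.9;  Shot 4−Shot 2: −185a + 138b = −70.2.
Solving gives a = 0.18109, b = −0.26593.
Then c = 675.7 − a·545 − b·536 = 719.55.
At (430, 870): z_contact = 77.87 − 231.36 + 719.55 = 566.05 m.
Depth below ground = 597.6 − 566.05 = 31.5 m.

31.5 m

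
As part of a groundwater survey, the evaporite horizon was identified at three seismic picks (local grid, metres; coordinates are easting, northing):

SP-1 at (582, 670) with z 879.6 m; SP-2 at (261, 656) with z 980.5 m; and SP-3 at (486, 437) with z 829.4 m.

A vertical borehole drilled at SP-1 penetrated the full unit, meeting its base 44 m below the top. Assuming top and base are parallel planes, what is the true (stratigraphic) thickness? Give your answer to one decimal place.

Two edge vectors: SP-1→SP-2 = (-321, -14, 100.9), SP-1→SP-3 = (-96, -233, -50.2).
Normal n = (SP-1→SP-2) × (SP-1→SP-3) = (24212.5, -25800.6, 73449).
So ∂z/∂easting = −n_x/n_z = −0.32965 and ∂z/∂northing = −n_y/n_z = 0.35127.
|∇z| = √(a²+b²) = 0.48173, so dip δ = arctan(0.48173) = 25.72°.
True thickness = vertical thickness × cos δ = 44 × cos 25.72° = 39.6 m.

39.6 m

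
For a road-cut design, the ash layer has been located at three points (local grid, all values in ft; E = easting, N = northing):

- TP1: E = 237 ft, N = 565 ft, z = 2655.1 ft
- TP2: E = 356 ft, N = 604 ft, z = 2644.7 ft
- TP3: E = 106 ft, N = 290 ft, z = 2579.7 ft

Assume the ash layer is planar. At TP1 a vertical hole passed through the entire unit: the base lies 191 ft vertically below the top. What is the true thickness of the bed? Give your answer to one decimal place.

Let the plane be z = a·E + b·N + c.
TP2−TP1: 119a + 39b = −10.4;  TP3−TP1: −131a − 275b = −75.4.
Solving gives a = −0.21004, b = 0.37424.
|∇z| = √(a²+b²) = 0.42916, so dip δ = arctan(0.42916) = 23.23°.
True thickness = vertical thickness × cos δ = 191 × cos 23.23° = 175.5 ft.

175.5 ft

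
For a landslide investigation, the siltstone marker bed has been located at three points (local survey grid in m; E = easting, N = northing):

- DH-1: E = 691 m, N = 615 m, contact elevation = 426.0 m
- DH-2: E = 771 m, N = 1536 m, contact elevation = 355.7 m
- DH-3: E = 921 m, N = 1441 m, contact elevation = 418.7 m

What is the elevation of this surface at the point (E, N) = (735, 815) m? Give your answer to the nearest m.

Two edge vectors: DH-1→DH-2 = (80, 921, -70.3), DH-1→DH-3 = (230, 826, -7.3).
Normal n = (DH-1→DH-2) × (DH-1→DH-3) = (51344.5, -15585, -145750).
So ∂z/∂E = −n_x/n_z = 0.35228 and ∂z/∂N = −n_y/n_z = −0.10693.
Intercept c from DH-1: 426 − 243.42 + 65.76 = 248.34.
At (735, 815): z = 258.9 − 87.1 + 248.34 = 420.1 m.

420 m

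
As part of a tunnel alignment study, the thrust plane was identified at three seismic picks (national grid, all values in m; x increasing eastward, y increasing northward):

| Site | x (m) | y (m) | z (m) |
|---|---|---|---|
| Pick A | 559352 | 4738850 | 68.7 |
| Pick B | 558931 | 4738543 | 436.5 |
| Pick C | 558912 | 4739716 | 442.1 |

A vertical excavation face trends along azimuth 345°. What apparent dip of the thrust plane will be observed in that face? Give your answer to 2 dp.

Two edge vectors: Pick A→Pick B = (-421, -307, 367.8), Pick A→Pick C = (-440, 866, 373.4).
Normal n = (Pick A→Pick B) × (Pick A→Pick C) = (-433148.6, -4630.6, -499666).
So ∂z/∂x = −n_x/n_z = −0.86688 and ∂z/∂y = −n_y/n_z = −0.00927.
Unit vector along 345° is (sin 345°, cos 345°) = (-0.2588, 0.9659).
Slope in that direction = a·(-0.2588) + b·(0.9659) = 0.21541.
Apparent dip = arctan|0.21541| = 12.16° (true dip is 40.9°, so apparent ≤ true as expected).

12.16°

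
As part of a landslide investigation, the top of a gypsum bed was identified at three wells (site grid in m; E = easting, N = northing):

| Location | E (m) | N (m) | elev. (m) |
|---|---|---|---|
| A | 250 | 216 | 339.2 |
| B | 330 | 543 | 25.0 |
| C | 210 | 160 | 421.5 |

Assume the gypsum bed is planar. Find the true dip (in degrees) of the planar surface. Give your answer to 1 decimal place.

52.2°

Two edge vectors: A→B = (80, 327, -314.2), A→C = (-40, -56, 82.3).
Normal n = (A→B) × (A→C) = (9316.9, 5984, 8600).
So ∂z/∂E = −n_x/n_z = −1.08336 and ∂z/∂N = −n_y/n_z = −0.69581.
Gradient magnitude |∇z| = √(a² + b²) = √(1.17367 + 0.48416) = 1.28757.
True dip = arctan(1.28757) = 52.2°, dipping toward ENE (azimuth ≈ 057°).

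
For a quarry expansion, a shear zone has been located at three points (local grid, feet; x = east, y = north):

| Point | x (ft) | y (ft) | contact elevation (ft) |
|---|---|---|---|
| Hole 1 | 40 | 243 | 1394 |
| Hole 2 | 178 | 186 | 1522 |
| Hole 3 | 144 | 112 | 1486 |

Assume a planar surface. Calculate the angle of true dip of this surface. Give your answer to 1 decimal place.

Two edge vectors: Hole 1→Hole 2 = (138, -57, 128), Hole 1→Hole 3 = (104, -131, 92).
Normal n = (Hole 1→Hole 2) × (Hole 1→Hole 3) = (11524, 616, -12150).
So ∂z/∂x = −n_x/n_z = 0.94848 and ∂z/∂y = −n_y/n_z = 0.05070.
Gradient magnitude |∇z| = √(a² + b²) = √(0.89961 + 0.00257) = 0.94983.
True dip = arctan(0.94983) = 43.5°, dipping toward W (azimuth ≈ 267°).

43.5°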